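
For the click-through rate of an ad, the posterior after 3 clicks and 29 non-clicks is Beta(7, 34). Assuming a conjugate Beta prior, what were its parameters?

A Beta(a, b) prior with s successes and f failures in binomial data gives a Beta(a+s, b+f) posterior.
Subtract the data counts: 7−3=4, 34−29=5.

Beta(4, 5)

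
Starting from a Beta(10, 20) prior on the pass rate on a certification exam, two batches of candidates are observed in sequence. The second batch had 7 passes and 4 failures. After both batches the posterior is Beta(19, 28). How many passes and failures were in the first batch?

2 passes and 4 failures

Because Beta–binomial updating is additive in the counts, the combined data contributed (α_post−α_prior, β_post−β_prior) successes and failures.
Total across both batches: 19−10=9 passes, 28−20=8 failures.
Subtract the second batch: 9−7=2 passes and 8−4=4 failures.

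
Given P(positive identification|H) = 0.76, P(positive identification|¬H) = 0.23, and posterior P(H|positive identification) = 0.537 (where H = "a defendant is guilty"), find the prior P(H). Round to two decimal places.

Bayes' rule in odds form gives O(H|E) = O(H)·[P(E|H)/P(E|¬H)], hence O(H) = O(H|E)/LR.
Posterior odds = 0.537/(1−0.537) = 1.1598. LR = 0.76/0.23 = 3.3043.
Prior odds = 1.1598/3.3043 = 0.3510, so P(H) = 0.3510/(1+0.3510) ≈ 0.26.

P(H) = 0.26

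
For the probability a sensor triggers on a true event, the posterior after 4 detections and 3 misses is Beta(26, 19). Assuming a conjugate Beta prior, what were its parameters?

Beta(22, 16)

Beta is conjugate to the binomial likelihood: posterior = Beta(a+s, b+f).
So a = 26 − 4 = 22 and b = 19 − 3 = 16.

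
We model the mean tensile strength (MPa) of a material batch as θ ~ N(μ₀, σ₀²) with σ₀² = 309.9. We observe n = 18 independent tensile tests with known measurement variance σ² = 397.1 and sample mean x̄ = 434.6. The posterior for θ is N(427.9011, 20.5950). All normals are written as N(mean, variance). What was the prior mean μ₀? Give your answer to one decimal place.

With known observation variance, the Normal–Normal posterior has precision τ_n = τ₀ + n/σ² and mean μ_n = (τ₀μ₀ + (n/σ²)x̄)/τ_n.
Here τ₀ = 1/309.9 = 0.003227 and τ_data = 18/397.1 = 0.045329, so τ_n = 0.048556.
Rearranging for μ₀: μ₀ = (μ_n·τ_n − τ_data·x̄)/τ₀ = (427.9011·0.048556 − 0.045329·434.6) / 0.003227 = 1.077182/0.003227 ≈ 333.8.

μ₀ = 333.8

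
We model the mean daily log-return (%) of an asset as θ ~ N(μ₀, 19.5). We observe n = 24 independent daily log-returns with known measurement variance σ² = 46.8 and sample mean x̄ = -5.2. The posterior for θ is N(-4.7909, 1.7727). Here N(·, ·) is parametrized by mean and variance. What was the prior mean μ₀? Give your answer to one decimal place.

μ₀ = -0.7

The posterior mean is a precision-weighted average: μ_n = (τ₀μ₀ + τ_data·x̄)/(τ₀+τ_data), with τ₀=1/σ₀² and τ_data=n/σ².
Here τ₀ = 1/19.5 = 0.051282 and τ_data = 24/46.8 = 0.512821, so τ_n = 0.564103.
Rearranging for μ₀: μ₀ = (μ_n·τ_n − τ_data·x̄)/τ₀ = (-4.7909·0.564103 − 0.512821·-5.2) / 0.051282 = -0.035892/0.051282 ≈ -0.7.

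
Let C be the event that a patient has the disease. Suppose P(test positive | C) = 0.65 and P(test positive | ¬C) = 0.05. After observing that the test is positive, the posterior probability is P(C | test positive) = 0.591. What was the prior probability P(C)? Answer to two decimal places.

In odds form, posterior odds = prior odds × likelihood ratio, so prior odds = posterior odds ÷ LR.
Posterior odds = 0.591/(1−0.591) = 1.4450. LR = 0.65/0.05 = 13.0000.
Prior odds = 1.4450/13.0000 = 0.1112, so P(C) = 0.1112/(1+0.1112) ≈ 0.10.

P(C) = 0.10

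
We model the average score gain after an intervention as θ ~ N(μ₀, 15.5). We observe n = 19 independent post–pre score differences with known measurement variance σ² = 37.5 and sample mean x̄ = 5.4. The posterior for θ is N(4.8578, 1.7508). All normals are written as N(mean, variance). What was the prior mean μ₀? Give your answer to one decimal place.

With known observation variance, the Normal–Normal posterior has precision τ_n = τ₀ + n/σ² and mean μ_n = (τ₀μ₀ + (n/σ²)x̄)/τ_n.
Here τ₀ = 1/15.5 = 0.064516 and τ_data = 19/37.5 = 0.506667, so τ_n = 0.571183.
Rearranging for μ₀: μ₀ = (μ_n·τ_n − τ_data·x̄)/τ₀ = (4.8578·0.571183 − 0.506667·5.4) / 0.064516 = 0.038691/0.064516 ≈ 0.6.

μ₀ = 0.6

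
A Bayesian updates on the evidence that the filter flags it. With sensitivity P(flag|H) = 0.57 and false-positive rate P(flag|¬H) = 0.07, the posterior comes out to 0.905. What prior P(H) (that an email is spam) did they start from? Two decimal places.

In odds form, posterior odds = prior odds × likelihood ratio, so prior odds = posterior odds ÷ LR.
Posterior odds = 0.905/(1−0.905) = 9.5263. LR = 0.57/0.07 = 8.1429.
Prior odds = 9.5263/8.1429 = 1.1699, so P(H) = 1.1699/(1+1.1699) ≈ 0.54.

P(H) = 0.54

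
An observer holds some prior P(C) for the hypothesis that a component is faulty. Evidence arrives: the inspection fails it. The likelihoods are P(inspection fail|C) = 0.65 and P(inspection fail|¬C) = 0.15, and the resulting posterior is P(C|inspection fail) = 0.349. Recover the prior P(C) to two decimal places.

P(C) = 0.11

Bayes' rule in odds form gives O(C|E) = O(C)·[P(E|C)/P(E|¬C)], hence O(C) = O(C|E)/LR.
Posterior odds = 0.349/(1−0.349) = 0.5361. LR = 0.65/0.15 = 4.3333.
Prior odds = 0.5361/4.3333 = 0.1237, so P(C) = 0.1237/(1+0.1237) ≈ 0.11.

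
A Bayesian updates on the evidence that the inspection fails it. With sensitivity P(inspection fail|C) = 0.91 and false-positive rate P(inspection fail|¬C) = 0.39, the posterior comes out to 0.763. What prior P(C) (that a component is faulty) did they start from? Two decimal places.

P(C) = 0.58

Bayes' rule in odds form gives O(C|E) = O(C)·[P(E|C)/P(E|¬C)], hence O(C) = O(C|E)/LR.
Posterior odds = 0.763/(1−0.763) = 3.2194. LR = 0.91/0.39 = 2.3333.
Prior odds = 3.2194/2.3333 = 1.3798, so P(C) = 1.3798/(1+1.3798) ≈ 0.58.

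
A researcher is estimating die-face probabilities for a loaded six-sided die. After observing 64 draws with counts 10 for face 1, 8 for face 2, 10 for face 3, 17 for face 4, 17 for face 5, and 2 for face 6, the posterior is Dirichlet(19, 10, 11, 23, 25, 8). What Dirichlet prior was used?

For a Dirichlet(α) prior with multinomial counts c, the posterior is Dirichlet(α + c) componentwise.
Subtract each count from the matching posterior parameter: 19−10=9, 10−8=2, 11−10=1, 23−17=6, 25−17=8, 8−2=6.

Dirichlet(9, 2, 1, 6, 8, 6)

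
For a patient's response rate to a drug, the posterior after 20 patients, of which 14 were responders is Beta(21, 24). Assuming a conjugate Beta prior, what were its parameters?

A Beta(a, b) prior with s successes and f failures in binomial data gives a Beta(a+s, b+f) posterior.
Subtract the data counts: 21−14=7, 24−6=18.

Beta(7, 18)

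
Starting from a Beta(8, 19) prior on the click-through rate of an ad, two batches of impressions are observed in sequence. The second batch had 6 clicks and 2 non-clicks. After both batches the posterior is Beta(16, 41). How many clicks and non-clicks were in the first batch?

2 clicks and 20 non-clicks

Sequential conjugate updates are equivalent to a single update on the pooled data, so total successes = posterior α − prior α and total failures = posterior β − prior β.
Total across both batches: 16−8=8 clicks, 41−19=22 non-clicks.
Subtract the second batch: 8−6=2 clicks and 22−2=20 non-clicks.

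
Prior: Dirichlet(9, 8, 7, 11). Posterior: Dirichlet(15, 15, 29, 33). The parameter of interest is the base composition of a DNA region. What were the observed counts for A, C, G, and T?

counts (6, 7, 22, 22)

For a Dirichlet(α) prior with multinomial counts c, the posterior is Dirichlet(α + c) componentwise.
Counts are posterior − prior componentwise: 15−9=6, 15−8=7, 29−7=22, 33−11=22.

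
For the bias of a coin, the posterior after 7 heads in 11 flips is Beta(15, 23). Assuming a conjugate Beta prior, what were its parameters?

Beta is conjugate to the binomial likelihood: posterior = Beta(a+s, b+f).
Subtract the data counts: 15−7=8, 23−4=19.

Beta(8, 19)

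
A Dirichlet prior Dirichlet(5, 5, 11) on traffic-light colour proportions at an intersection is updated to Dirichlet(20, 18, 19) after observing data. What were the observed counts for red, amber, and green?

counts (15, 13, 8)

For a Dirichlet(α) prior with multinomial counts c, the posterior is Dirichlet(α + c) componentwise.
Counts are posterior − prior componentwise: 20−5=15, 18−5=13, 19−11=8.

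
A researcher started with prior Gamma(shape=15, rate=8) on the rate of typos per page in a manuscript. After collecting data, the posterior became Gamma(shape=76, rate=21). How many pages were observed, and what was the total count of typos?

Gamma–Poisson conjugacy: posterior shape = α + Σxᵢ, posterior rate = β + n.
Matching: Σxᵢ = 76 − 15 = 61 and n = 21 − 8 = 13.

n = 13 pages with total 61 typos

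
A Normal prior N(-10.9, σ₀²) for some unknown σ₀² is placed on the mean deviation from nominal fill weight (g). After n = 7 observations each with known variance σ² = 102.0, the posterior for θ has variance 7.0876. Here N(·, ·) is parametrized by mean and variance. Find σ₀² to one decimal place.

σ₀² = 13.8

Posterior precision equals prior precision plus data precision: 1/σ_n² = 1/σ₀² + n/σ².
So 1/σ₀² = 1/7.0876 − 7/102.0 = 0.141091 − 0.068627 = 0.072464.
Hence σ₀² = 1/0.072464 ≈ 13.8.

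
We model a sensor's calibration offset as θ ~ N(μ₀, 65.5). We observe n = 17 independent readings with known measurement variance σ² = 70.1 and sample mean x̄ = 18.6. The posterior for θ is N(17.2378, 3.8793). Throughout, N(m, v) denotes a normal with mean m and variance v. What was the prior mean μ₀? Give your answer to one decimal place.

With known observation variance, the Normal–Normal posterior has precision τ_n = τ₀ + n/σ² and mean μ_n = (τ₀μ₀ + (n/σ²)x̄)/τ_n.
Here τ₀ = 1/65.5 = 0.015267 and τ_data = 17/70.1 = 0.242511, so τ_n = 0.257778.
Rearranging for μ₀: μ₀ = (μ_n·τ_n − τ_data·x̄)/τ₀ = (17.2378·0.257778 − 0.242511·18.6) / 0.015267 = -0.067179/0.015267 ≈ -4.4.

μ₀ = -4.4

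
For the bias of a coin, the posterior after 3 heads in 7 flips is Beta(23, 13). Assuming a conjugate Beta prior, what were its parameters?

Beta(20, 9)

Beta is conjugate to the binomial likelihood: posterior = Beta(a+s, b+f).
So a = 23 − 3 = 20 and b = 13 − 4 = 9.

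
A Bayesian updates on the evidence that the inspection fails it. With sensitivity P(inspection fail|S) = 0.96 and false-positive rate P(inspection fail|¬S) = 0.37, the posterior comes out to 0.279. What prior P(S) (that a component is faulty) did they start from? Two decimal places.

In odds form, posterior odds = prior odds × likelihood ratio, so prior odds = posterior odds ÷ LR.
Posterior odds = 0.279/(1−0.279) = 0.3870. LR = 0.96/0.37 = 2.5946.
Prior odds = 0.3870/2.5946 = 0.1492, so P(S) = 0.1492/(1+0.1492) ≈ 0.13.

P(S) = 0.13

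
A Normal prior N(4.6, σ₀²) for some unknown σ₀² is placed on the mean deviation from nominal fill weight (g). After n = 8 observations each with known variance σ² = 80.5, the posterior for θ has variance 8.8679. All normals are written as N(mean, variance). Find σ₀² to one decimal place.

σ₀² = 74.7

For the Normal–Normal model with known σ², precisions add: τ_n = τ₀ + n/σ².
So 1/σ₀² = 1/8.8679 − 8/80.5 = 0.112766 − 0.099379 = 0.013387.
Hence σ₀² = 1/0.013387 ≈ 74.7.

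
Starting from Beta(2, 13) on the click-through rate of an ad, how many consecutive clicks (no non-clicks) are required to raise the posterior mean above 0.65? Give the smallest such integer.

After k clicks and 0 non-clicks the posterior is Beta(2+k, 13), with mean (2+k)/(2+13+k).
Set (2+k)/(15+k) > 0.65 and solve: k > (0.65·15 − 2)/(1 − 0.65) = 22.143.
The smallest integer exceeding 22.143 is 23.

k = 23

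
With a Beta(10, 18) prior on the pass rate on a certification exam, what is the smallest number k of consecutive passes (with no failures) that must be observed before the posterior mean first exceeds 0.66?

k = 25

After k passes and 0 failures the posterior is Beta(10+k, 18), with mean (10+k)/(10+18+k).
Set (10+k)/(28+k) > 0.66 and solve: k > (0.66·28 − 10)/(1 − 0.66) = 24.941.
The smallest integer exceeding 24.941 is 25, and checking k=25: (35)/(53) = 0.6604 > 0.66.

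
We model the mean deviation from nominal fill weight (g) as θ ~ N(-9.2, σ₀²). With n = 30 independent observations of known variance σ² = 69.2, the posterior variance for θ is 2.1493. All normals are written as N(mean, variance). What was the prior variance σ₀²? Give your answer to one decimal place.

For the Normal–Normal model with known σ², precisions add: τ_n = τ₀ + n/σ².
So 1/σ₀² = 1/2.1493 − 30/69.2 = 0.465268 − 0.433526 = 0.031742.
Hence σ₀² = 1/0.031742 ≈ 31.5.

σ₀² = 31.5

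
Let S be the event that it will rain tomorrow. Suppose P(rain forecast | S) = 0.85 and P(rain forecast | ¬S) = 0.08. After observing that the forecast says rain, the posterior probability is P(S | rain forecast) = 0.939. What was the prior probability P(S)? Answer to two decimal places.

Bayes' rule in odds form gives O(S|E) = O(S)·[P(E|S)/P(E|¬S)], hence O(S) = O(S|E)/LR.
Posterior odds = 0.939/(1−0.939) = 15.3934. LR = 0.85/0.08 = 10.6250.
Prior odds = 15.3934/10.6250 = 1.4488, so P(S) = 1.4488/(1+1.4488) ≈ 0.59.

P(S) = 0.59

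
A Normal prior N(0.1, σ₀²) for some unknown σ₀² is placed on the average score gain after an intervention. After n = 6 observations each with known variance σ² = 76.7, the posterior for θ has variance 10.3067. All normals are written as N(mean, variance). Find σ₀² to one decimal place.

For the Normal–Normal model with known σ², precisions add: τ_n = τ₀ + n/σ².
So 1/σ₀² = 1/10.3067 − 6/76.7 = 0.097024 − 0.078227 = 0.018797.
Hence σ₀² = 1/0.018797 ≈ 53.2.

σ₀² = 53.2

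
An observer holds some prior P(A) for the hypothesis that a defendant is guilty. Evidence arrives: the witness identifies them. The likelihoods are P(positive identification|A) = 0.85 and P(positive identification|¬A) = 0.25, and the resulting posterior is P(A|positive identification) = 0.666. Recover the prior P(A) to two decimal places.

In odds form, posterior odds = prior odds × likelihood ratio, so prior odds = posterior odds ÷ LR.
Posterior odds = 0.666/(1−0.666) = 1.9940. LR = 0.85/0.25 = 3.4000.
Prior odds = 1.9940/3.4000 = 0.5865, so P(A) = 0.5865/(1+0.5865) ≈ 0.37.

P(A) = 0.37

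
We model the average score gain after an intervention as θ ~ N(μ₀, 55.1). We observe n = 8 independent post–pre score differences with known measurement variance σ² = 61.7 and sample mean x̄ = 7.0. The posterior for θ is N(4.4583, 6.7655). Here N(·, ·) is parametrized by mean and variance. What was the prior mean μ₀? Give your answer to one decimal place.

μ₀ = -13.7

The posterior mean is a precision-weighted average: μ_n = (τ₀μ₀ + τ_data·x̄)/(τ₀+τ_data), with τ₀=1/σ₀² and τ_data=n/σ².
Here τ₀ = 1/55.1 = 0.018149 and τ_data = 8/61.7 = 0.129660, so τ_n = 0.147809.
Rearranging for μ₀: μ₀ = (μ_n·τ_n − τ_data·x̄)/τ₀ = (4.4583·0.147809 − 0.129660·7.0) / 0.018149 = -0.248643/0.018149 ≈ -13.7.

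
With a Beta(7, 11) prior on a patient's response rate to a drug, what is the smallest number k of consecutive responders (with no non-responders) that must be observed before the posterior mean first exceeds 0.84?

k = 51

After k responders and 0 non-responders the posterior is Beta(7+k, 11), with mean (7+k)/(7+11+k).
Set (7+k)/(18+k) > 0.84 and solve: k > (0.84·18 − 7)/(1 − 0.84) = 50.750.
The smallest integer exceeding 50.750 is 51.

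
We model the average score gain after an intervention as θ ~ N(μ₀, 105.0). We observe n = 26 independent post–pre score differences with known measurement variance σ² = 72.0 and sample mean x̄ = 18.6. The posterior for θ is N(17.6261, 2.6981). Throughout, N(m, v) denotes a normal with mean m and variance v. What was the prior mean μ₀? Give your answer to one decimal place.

μ₀ = -19.3

With known observation variance, the Normal–Normal posterior has precision τ_n = τ₀ + n/σ² and mean μ_n = (τ₀μ₀ + (n/σ²)x̄)/τ_n.
Here τ₀ = 1/105.0 = 0.009524 and τ_data = 26/72.0 = 0.361111, so τ_n = 0.370635.
Rearranging for μ₀: μ₀ = (μ_n·τ_n − τ_data·x̄)/τ₀ = (17.6261·0.370635 − 0.361111·18.6) / 0.009524 = -0.183815/0.009524 ≈ -19.3.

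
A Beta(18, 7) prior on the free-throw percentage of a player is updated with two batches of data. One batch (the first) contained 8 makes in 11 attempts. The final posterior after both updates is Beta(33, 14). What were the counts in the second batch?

7 makes and 4 misses

Sequential conjugate updates are equivalent to a single update on the pooled data, so total successes = posterior α − prior α and total failures = posterior β − prior β.
Total across both batches: 33−18=15 makes, 14−7=7 misses.
Subtract the first batch: 15−8=7 makes and 7−3=4 misses.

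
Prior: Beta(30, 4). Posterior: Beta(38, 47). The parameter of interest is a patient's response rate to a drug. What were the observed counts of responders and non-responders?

8 responders and 43 non-responders

Beta is conjugate to the binomial likelihood: posterior = Beta(α+s, β+f).
Match parameters: s=38−30=8, f=47−4=43.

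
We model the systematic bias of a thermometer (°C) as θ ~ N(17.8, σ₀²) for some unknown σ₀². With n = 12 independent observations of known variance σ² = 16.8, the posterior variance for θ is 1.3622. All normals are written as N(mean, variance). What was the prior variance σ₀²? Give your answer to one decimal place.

σ₀² = 50.5

Posterior precision equals prior precision plus data precision: 1/σ_n² = 1/σ₀² + n/σ².
So 1/σ₀² = 1/1.3622 − 12/16.8 = 0.734107 − 0.714286 = 0.019821.
Hence σ₀² = 1/0.019821 ≈ 50.5.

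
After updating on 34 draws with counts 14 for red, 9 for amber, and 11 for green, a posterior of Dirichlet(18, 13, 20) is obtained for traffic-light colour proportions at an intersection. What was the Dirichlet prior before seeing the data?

For a Dirichlet(α) prior with multinomial counts c, the posterior is Dirichlet(α + c) componentwise.
Subtract each count from the matching posterior parameter: 18−14=4, 13−9=4, 20−11=9.

Dirichlet(4, 4, 9)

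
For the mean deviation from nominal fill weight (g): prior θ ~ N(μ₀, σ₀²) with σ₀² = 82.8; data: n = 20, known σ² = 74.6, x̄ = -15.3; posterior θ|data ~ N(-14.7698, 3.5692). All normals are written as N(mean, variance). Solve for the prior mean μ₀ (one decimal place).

μ₀ = -3.0

With known observation variance, the Normal–Normal posterior has precision τ_n = τ₀ + n/σ² and mean μ_n = (τ₀μ₀ + (n/σ²)x̄)/τ_n.
Here τ₀ = 1/82.8 = 0.012077 and τ_data = 20/74.6 = 0.268097, so τ_n = 0.280174.
Rearranging for μ₀: μ₀ = (μ_n·τ_n − τ_data·x̄)/τ₀ = (-14.7698·0.280174 − 0.268097·-15.3) / 0.012077 = -0.036230/0.012077 ≈ -3.0.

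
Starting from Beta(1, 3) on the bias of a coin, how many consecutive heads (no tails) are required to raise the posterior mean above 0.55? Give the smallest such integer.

After k heads and 0 tails the posterior is Beta(1+k, 3), with mean (1+k)/(1+3+k).
Set (1+k)/(4+k) > 0.55 and solve: k > (0.55·4 − 1)/(1 − 0.55) = 2.667.
The smallest integer exceeding 2.667 is 3, and checking k=3: (4)/(7) = 0.5714 > 0.55.

k = 3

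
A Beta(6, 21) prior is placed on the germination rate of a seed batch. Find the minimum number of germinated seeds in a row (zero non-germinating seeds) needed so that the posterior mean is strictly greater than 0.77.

k = 65

After k germinated seeds and 0 non-germinating seeds the posterior is Beta(6+k, 21), with mean (6+k)/(6+21+k).
Set (6+k)/(27+k) > 0.77 and solve: k > (0.77·27 − 6)/(1 − 0.77) = 64.304.
The smallest integer exceeding 64.304 is 65.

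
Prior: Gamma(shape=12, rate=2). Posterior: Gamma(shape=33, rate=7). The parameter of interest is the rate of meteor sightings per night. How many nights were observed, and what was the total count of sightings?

Gamma–Poisson conjugacy: posterior shape = α + Σxᵢ, posterior rate = β + n.
Matching: Σxᵢ = 33 − 12 = 21 and n = 7 − 2 = 5.

n = 5 nights with total 21 sightings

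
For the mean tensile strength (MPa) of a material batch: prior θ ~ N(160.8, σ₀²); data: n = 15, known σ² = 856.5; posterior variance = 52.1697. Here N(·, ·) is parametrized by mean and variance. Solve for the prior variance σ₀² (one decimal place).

σ₀² = 604.2

Posterior precision equals prior precision plus data precision: 1/σ_n² = 1/σ₀² + n/σ².
So 1/σ₀² = 1/52.1697 − 15/856.5 = 0.019168 − 0.017513 = 0.001655.
Hence σ₀² = 1/0.001655 ≈ 604.2.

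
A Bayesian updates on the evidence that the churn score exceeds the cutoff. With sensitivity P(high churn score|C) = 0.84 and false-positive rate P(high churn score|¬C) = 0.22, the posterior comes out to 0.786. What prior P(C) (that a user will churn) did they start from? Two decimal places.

P(C) = 0.49

In odds form, posterior odds = prior odds × likelihood ratio, so prior odds = posterior odds ÷ LR.
Posterior odds = 0.786/(1−0.786) = 3.6729. LR = 0.84/0.22 = 3.8182.
Prior odds = 3.6729/3.8182 = 0.9619, so P(C) = 0.9619/(1+0.9619) ≈ 0.49.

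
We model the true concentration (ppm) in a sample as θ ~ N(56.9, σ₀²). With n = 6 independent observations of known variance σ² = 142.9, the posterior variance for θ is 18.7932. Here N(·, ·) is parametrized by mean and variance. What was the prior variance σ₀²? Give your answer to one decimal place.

Posterior precision equals prior precision plus data precision: 1/σ_n² = 1/σ₀² + n/σ².
So 1/σ₀² = 1/18.7932 − 6/142.9 = 0.053211 − 0.041987 = 0.011224.
Hence σ₀² = 1/0.011224 ≈ 89.1.

σ₀² = 89.1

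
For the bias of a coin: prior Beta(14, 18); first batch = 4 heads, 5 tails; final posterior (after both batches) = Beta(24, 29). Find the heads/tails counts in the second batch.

6 heads and 6 tails

Sequential conjugate updates are equivalent to a single update on the pooled data, so total successes = posterior α − prior α and total failures = posterior β − prior β.
Total across both batches: 24−14=10 heads, 29−18=11 tails.
Subtract the first batch: 10−4=6 heads and 11−5=6 tails.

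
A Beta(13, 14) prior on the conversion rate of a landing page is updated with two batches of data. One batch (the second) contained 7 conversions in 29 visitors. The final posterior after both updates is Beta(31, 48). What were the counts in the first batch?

11 conversions and 12 bounces

Because Beta–binomial updating is additive in the counts, the combined data contributed (α_post−α_prior, β_post−β_prior) successes and failures.
Total across both batches: 31−13=18 conversions, 48−14=34 bounces.
Subtract the second batch: 18−7=11 conversions and 34−22=12 bounces.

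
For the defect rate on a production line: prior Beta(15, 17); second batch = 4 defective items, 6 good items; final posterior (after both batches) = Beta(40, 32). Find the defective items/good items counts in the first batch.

Sequential conjugate updates are equivalent to a single update on the pooled data, so total successes = posterior α − prior α and total failures = posterior β − prior β.
Total across both batches: 40−15=25 defective items, 32−17=15 good items.
Subtract the second batch: 25−4=21 defective items and 15−6=9 good items.

21 defective items and 9 good items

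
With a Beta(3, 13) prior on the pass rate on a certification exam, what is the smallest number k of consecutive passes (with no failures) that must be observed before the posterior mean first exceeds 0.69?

k = 26

After k passes and 0 failures the posterior is Beta(3+k, 13), with mean (3+k)/(3+13+k).
Set (3+k)/(16+k) > 0.69 and solve: k > (0.69·16 − 3)/(1 − 0.69) = 25.935.
The smallest integer exceeding 25.935 is 26.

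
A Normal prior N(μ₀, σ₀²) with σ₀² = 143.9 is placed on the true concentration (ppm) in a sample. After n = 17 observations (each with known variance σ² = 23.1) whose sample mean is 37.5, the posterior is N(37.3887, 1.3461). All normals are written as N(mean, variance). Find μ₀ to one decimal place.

μ₀ = 25.6

The posterior mean is a precision-weighted average: μ_n = (τ₀μ₀ + τ_data·x̄)/(τ₀+τ_data), with τ₀=1/σ₀² and τ_data=n/σ².
Here τ₀ = 1/143.9 = 0.006949 and τ_data = 17/23.1 = 0.735931, so τ_n = 0.742880.
Rearranging for μ₀: μ₀ = (μ_n·τ_n − τ_data·x̄)/τ₀ = (37.3887·0.742880 − 0.735931·37.5) / 0.006949 = 0.177905/0.006949 ≈ 25.6.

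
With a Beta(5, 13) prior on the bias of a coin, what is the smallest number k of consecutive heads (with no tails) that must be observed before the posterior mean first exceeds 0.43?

k = 5

After k heads and 0 tails the posterior is Beta(5+k, 13), with mean (5+k)/(5+13+k).
Set (5+k)/(18+k) > 0.43 and solve: k > (0.43·18 − 5)/(1 − 0.43) = 4.807.
The smallest integer exceeding 4.807 is 5.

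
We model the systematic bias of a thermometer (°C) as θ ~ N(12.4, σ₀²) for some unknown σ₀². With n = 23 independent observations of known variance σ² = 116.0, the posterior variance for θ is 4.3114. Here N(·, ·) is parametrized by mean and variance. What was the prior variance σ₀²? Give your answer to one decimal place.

σ₀² = 29.7

Posterior precision equals prior precision plus data precision: 1/σ_n² = 1/σ₀² + n/σ².
So 1/σ₀² = 1/4.3114 − 23/116.0 = 0.231943 − 0.198276 = 0.033667.
Hence σ₀² = 1/0.033667 ≈ 29.7.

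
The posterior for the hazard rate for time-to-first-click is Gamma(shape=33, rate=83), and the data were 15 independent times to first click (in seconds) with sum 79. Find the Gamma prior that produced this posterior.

For an exponential likelihood with a Gamma(α, β) prior on the rate, n observations with total T give posterior Gamma(α+n, β+T).
So α = 33 − 15 = 18 and β = 83 − 79 = 4.

Gamma(shape=18, rate=4)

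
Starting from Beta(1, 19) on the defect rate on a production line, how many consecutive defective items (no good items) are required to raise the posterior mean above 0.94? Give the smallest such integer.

After k defective items and 0 good items the posterior is Beta(1+k, 19), with mean (1+k)/(1+19+k).
Set (1+k)/(20+k) > 0.94 and solve: k > (0.94·20 − 1)/(1 − 0.94) = 296.667.
The smallest integer exceeding 296.667 is 297, and checking k=297: (298)/(317) = 0.9401 > 0.94.

k = 297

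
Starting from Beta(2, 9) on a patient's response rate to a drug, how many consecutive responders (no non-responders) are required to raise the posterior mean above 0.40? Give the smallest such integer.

After k responders and 0 non-responders the posterior is Beta(2+k, 9), with mean (2+k)/(2+9+k).
Set (2+k)/(11+k) > 0.40 and solve: k > (0.40·11 − 2)/(1 − 0.40) = 4.000.
The smallest integer exceeding 4.000 is 5.

k = 5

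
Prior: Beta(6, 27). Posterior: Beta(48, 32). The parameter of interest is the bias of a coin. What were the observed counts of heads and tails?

42 heads and 5 tails

Under Beta–binomial conjugacy the posterior parameters are (α+s, β+f).
Match parameters: s=48−6=42, f=32−27=5.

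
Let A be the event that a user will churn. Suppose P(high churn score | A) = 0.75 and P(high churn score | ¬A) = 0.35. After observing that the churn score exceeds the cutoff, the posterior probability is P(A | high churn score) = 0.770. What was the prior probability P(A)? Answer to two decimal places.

Bayes' rule in odds form gives O(A|E) = O(A)·[P(E|A)/P(E|¬A)], hence O(A) = O(A|E)/LR.
Posterior odds = 0.770/(1−0.770) = 3.3478. LR = 0.75/0.35 = 2.1429.
Prior odds = 3.3478/2.1429 = 1.5623, so P(A) = 1.5623/(1+1.5623) ≈ 0.61.

P(A) = 0.61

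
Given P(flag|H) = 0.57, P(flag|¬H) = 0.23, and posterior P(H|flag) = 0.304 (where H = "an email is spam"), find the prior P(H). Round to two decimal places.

In odds form, posterior odds = prior odds × likelihood ratio, so prior odds = posterior odds ÷ LR.
Posterior odds = 0.304/(1−0.304) = 0.4368. LR = 0.57/0.23 = 2.4783.
Prior odds = 0.4368/2.4783 = 0.1762, so P(H) = 0.1762/(1+0.1762) ≈ 0.15.

P(H) = 0.15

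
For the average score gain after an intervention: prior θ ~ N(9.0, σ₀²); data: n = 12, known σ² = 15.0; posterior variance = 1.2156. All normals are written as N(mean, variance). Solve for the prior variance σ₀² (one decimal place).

For the Normal–Normal model with known σ², precisions add: τ_n = τ₀ + n/σ².
So 1/σ₀² = 1/1.2156 − 12/15.0 = 0.822639 − 0.800000 = 0.022639.
Hence σ₀² = 1/0.022639 ≈ 44.2.

σ₀² = 44.2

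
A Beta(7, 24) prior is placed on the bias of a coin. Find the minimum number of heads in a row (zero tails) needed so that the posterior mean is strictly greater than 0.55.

k = 23

After k heads and 0 tails the posterior is Beta(7+k, 24), with mean (7+k)/(7+24+k).
Set (7+k)/(31+k) > 0.55 and solve: k > (0.55·31 − 7)/(1 − 0.55) = 22.333.
The smallest integer exceeding 22.333 is 23, and checking k=23: (30)/(54) = 0.5556 > 0.55.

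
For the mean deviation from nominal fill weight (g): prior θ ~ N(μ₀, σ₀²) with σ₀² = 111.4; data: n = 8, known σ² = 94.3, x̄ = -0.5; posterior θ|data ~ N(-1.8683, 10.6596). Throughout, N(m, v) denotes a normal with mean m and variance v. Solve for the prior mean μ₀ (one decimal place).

μ₀ = -14.8

With known observation variance, the Normal–Normal posterior has precision τ_n = τ₀ + n/σ² and mean μ_n = (τ₀μ₀ + (n/σ²)x̄)/τ_n.
Here τ₀ = 1/111.4 = 0.008977 and τ_data = 8/94.3 = 0.084836, so τ_n = 0.093813.
Rearranging for μ₀: μ₀ = (μ_n·τ_n − τ_data·x̄)/τ₀ = (-1.8683·0.093813 − 0.084836·-0.5) / 0.008977 = -0.132853/0.008977 ≈ -14.8.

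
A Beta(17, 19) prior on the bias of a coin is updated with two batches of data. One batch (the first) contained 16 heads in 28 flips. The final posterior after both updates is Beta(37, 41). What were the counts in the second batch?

4 heads and 10 tails

Sequential conjugate updates are equivalent to a single update on the pooled data, so total successes = posterior α − prior α and total failures = posterior β − prior β.
Total across both batches: 37−17=20 heads, 41−19=22 tails.
Subtract the first batch: 20−16=4 heads and 22−12=10 tails.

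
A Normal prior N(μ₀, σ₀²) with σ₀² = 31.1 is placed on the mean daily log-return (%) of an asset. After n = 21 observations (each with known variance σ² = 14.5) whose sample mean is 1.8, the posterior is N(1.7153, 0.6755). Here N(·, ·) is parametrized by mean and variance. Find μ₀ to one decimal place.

μ₀ = -2.1

With known observation variance, the Normal–Normal posterior has precision τ_n = τ₀ + n/σ² and mean μ_n = (τ₀μ₀ + (n/σ²)x̄)/τ_n.
Here τ₀ = 1/31.1 = 0.032154 and τ_data = 21/14.5 = 1.448276, so τ_n = 1.480430.
Rearranging for μ₀: μ₀ = (μ_n·τ_n − τ_data·x̄)/τ₀ = (1.7153·1.480430 − 1.448276·1.8) / 0.032154 = -0.067515/0.032154 ≈ -2.1.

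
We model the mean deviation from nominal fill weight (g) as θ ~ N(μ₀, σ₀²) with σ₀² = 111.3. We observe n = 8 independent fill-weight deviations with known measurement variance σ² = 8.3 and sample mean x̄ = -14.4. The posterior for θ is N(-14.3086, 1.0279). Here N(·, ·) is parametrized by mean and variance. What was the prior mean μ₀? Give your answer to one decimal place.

With known observation variance, the Normal–Normal posterior has precision τ_n = τ₀ + n/σ² and mean μ_n = (τ₀μ₀ + (n/σ²)x̄)/τ_n.
Here τ₀ = 1/111.3 = 0.008985 and τ_data = 8/8.3 = 0.963855, so τ_n = 0.972840.
Rearranging for μ₀: μ₀ = (μ_n·τ_n − τ_data·x̄)/τ₀ = (-14.3086·0.972840 − 0.963855·-14.4) / 0.008985 = -0.040466/0.008985 ≈ -4.5.

μ₀ = -4.5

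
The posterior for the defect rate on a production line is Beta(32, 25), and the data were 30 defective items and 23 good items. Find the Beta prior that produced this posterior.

A Beta(α, β) prior with s successes and f failures in binomial data gives a Beta(α+s, β+f) posterior.
So α = 32 − 30 = 2 and β = 25 − 23 = 2.

Beta(2, 2)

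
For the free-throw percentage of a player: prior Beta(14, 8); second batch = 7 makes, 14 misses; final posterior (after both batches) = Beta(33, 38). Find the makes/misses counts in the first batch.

Sequential conjugate updates are equivalent to a single update on the pooled data, so total successes = posterior α − prior α and total failures = posterior β − prior β.
Total across both batches: 33−14=19 makes, 38−8=30 misses.
Subtract the second batch: 19−7=12 makes and 30−14=16 misses.

12 makes and 16 misses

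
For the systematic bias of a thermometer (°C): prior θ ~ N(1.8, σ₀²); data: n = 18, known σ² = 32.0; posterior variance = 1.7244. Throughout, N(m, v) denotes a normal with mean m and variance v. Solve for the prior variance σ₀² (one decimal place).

σ₀² = 57.4

Posterior precision equals prior precision plus data precision: 1/σ_n² = 1/σ₀² + n/σ².
So 1/σ₀² = 1/1.7244 − 18/32.0 = 0.579912 − 0.562500 = 0.017412.
Hence σ₀² = 1/0.017412 ≈ 57.4.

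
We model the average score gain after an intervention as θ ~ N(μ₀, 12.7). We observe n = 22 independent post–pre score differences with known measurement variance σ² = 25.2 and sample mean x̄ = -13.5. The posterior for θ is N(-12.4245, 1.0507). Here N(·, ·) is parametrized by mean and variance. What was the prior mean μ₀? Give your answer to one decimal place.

With known observation variance, the Normal–Normal posterior has precision τ_n = τ₀ + n/σ² and mean μ_n = (τ₀μ₀ + (n/σ²)x̄)/τ_n.
Here τ₀ = 1/12.7 = 0.078740 and τ_data = 22/25.2 = 0.873016, so τ_n = 0.951756.
Rearranging for μ₀: μ₀ = (μ_n·τ_n − τ_data·x̄)/τ₀ = (-12.4245·0.951756 − 0.873016·-13.5) / 0.078740 = -0.039376/0.078740 ≈ -0.5.

μ₀ = -0.5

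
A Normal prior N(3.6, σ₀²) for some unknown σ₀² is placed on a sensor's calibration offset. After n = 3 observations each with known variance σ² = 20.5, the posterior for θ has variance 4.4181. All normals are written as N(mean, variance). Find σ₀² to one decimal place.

σ₀² = 12.5

Posterior precision equals prior precision plus data precision: 1/σ_n² = 1/σ₀² + n/σ².
So 1/σ₀² = 1/4.4181 − 3/20.5 = 0.226342 − 0.146341 = 0.080001.
Hence σ₀² = 1/0.080001 ≈ 12.5.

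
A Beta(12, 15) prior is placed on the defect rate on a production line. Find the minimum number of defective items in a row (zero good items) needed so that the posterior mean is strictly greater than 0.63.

After k defective items and 0 good items the posterior is Beta(12+k, 15), with mean (12+k)/(12+15+k).
Set (12+k)/(27+k) > 0.63 and solve: k > (0.63·27 − 12)/(1 − 0.63) = 13.541.
The smallest integer exceeding 13.541 is 14, and checking k=14: (26)/(41) = 0.6341 > 0.63.

k = 14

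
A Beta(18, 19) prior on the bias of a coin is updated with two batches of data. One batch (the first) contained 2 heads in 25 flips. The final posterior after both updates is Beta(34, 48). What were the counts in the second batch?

14 heads and 6 tails

Sequential conjugate updates are equivalent to a single update on the pooled data, so total successes = posterior α − prior α and total failures = posterior β − prior β.
Total across both batches: 34−18=16 heads, 48−19=29 tails.
Subtract the first batch: 16−2=14 heads and 29−23=6 tails.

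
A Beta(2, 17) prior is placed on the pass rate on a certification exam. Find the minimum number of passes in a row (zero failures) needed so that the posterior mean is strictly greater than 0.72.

k = 42

After k passes and 0 failures the posterior is Beta(2+k, 17), with mean (2+k)/(2+17+k).
Set (2+k)/(19+k) > 0.72 and solve: k > (0.72·19 − 2)/(1 − 0.72) = 41.714.
The smallest integer exceeding 41.714 is 42.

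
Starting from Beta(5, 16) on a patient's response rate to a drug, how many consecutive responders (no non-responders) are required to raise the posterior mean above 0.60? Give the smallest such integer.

k = 20

After k responders and 0 non-responders the posterior is Beta(5+k, 16), with mean (5+k)/(5+16+k).
Set (5+k)/(21+k) > 0.60 and solve: k > (0.60·21 − 5)/(1 − 0.60) = 19.000.
The smallest integer exceeding 19.000 is 20.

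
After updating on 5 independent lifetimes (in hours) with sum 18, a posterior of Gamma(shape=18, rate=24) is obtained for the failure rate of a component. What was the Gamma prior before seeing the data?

For an exponential likelihood with a Gamma(α, β) prior on the rate, n observations with total T give posterior Gamma(α+n, β+T).
So α = 18 − 5 = 13 and β = 24 − 18 = 6.

Gamma(shape=13, rate=6)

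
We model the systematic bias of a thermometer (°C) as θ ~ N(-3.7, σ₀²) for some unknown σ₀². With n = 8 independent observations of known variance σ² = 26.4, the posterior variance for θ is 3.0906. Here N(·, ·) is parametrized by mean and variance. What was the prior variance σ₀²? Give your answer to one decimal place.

σ₀² = 48.7

For the Normal–Normal model with known σ², precisions add: τ_n = τ₀ + n/σ².
So 1/σ₀² = 1/3.0906 − 8/26.4 = 0.323562 − 0.303030 = 0.020532.
Hence σ₀² = 1/0.020532 ≈ 48.7.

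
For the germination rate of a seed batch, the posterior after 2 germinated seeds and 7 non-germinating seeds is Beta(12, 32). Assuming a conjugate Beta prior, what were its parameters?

Beta is conjugate to the binomial likelihood: posterior = Beta(a+s, b+f).
Subtract the data counts: 12−2=10, 32−7=25.

Beta(10, 25)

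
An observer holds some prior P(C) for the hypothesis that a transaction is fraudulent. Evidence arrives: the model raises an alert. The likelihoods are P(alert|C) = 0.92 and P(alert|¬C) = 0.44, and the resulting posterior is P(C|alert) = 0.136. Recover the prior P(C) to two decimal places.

In odds form, posterior odds = prior odds × likelihood ratio, so prior odds = posterior odds ÷ LR.
Posterior odds = 0.136/(1−0.136) = 0.1574. LR = 0.92/0.44 = 2.0909.
Prior odds = 0.1574/2.0909 = 0.0753, so P(C) = 0.0753/(1+0.0753) ≈ 0.07.

P(C) = 0.07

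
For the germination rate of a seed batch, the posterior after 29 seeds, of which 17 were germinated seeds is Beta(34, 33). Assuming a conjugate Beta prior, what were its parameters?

Beta(17, 21)

Beta is conjugate to the binomial likelihood: posterior = Beta(a+s, b+f).
So a = 34 − 17 = 17 and b = 33 − 12 = 21.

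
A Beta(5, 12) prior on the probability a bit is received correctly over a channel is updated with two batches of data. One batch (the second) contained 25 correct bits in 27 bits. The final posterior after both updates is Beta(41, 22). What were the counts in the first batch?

11 correct bits and 8 errors

Sequential conjugate updates are equivalent to a single update on the pooled data, so total successes = posterior α − prior α and total failures = posterior β − prior β.
Total across both batches: 41−5=36 correct bits, 22−12=10 errors.
Subtract the second batch: 36−25=11 correct bits and 10−2=8 errors.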